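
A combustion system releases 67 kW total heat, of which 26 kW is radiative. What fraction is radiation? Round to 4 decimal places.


f_rad = Q_rad / Q_total
f_rad = 26 / 67 = 0.3881


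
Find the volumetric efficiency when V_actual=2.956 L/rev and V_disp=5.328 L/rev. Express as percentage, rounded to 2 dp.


eta_v = (V_actual / V_disp) * 100
Ratio = 2.956 / 5.328 = 0.5548
eta_v = 0.5548 * 100 = 55.48%


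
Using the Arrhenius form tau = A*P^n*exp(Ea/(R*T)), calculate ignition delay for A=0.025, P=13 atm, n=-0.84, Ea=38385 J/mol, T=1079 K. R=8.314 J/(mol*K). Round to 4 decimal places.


tau = A * P^n * exp(Ea/(R*T))
P^n = 13^(-0.84) = 0.11595449
Ea/(R*T) = 38385/(8.314*1079) = 4.278880
exp(Ea/(R*T)) = 72.159557
tau = 0.025 * 0.11595449 * 72.159557 = 0.2092 ms


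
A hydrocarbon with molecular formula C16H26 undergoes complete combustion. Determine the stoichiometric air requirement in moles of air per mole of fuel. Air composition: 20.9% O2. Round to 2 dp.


Balanced combustion: C16H26 + 22.5 O2 -> 16 CO2 + 13 H2O
O2 needed = C + H/4 = 16 + 26/4 = 22.50 moles
Air moles = O2 / 0.209 = 22.50 / 0.209 = 107.66 moles air


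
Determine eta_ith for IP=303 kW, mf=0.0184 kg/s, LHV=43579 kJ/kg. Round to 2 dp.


eta_ith = (IP / (mf * LHV)) * 100
Denominator = 0.0184 * 43579 = 801.8536 kW
eta_ith = (303 / 801.8536) * 100 = 37.79%


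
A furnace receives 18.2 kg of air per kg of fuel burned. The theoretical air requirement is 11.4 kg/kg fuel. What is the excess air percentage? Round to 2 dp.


Excess air = actual - stoichiometric = 18.2 - 11.4 = 6.80 kg/kg fuel
Excess air % = (excess / stoich) * 100 = (6.80 / 11.4) * 100 = 59.65%


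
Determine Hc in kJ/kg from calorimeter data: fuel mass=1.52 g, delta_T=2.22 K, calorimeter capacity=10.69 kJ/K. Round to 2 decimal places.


Hc = C_cal * delta_T / m_fuel
Q_released = 10.69 * 2.22 = 23.7318 kJ
m_fuel = 1.52 g = 1.52/1000 kg = 0.001520 kg
Hc = 23.7318 / 0.001520 = 15613.03 kJ/kg


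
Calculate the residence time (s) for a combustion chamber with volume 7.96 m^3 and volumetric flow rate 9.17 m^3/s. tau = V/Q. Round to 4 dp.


tau = V / Q_flow
tau = 7.96 / 9.17 = 0.8680 s


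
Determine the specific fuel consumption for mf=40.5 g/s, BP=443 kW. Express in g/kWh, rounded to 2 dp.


SFC = (mf / BP) * 3600
Rate = 40.5 / 443 = 0.091422 g/(s*kW)
SFC = 0.091422 * 3600 = 329.12 g/kWh


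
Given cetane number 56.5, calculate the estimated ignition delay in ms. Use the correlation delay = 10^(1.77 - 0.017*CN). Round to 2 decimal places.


delay = 10^(1.77 - 0.017*CN)
Exponent = 1.77 - 0.017*56.5 = 0.8095
delay = 10^0.8095 = 6.45 ms


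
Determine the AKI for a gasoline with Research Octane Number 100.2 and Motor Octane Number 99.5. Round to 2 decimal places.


AKI = (RON + MON) / 2
AKI = (100.2 + 99.5) / 2
AKI = 199.7 / 2 = 99.85


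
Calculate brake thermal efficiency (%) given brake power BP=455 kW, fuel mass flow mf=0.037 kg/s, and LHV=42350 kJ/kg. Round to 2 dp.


eta_BTE = (BP / (mf * LHV)) * 100
Denominator = 0.037 * 42350 = 1566.9500 kW
eta_BTE = (455 / 1566.9500) * 100 = 29.04%


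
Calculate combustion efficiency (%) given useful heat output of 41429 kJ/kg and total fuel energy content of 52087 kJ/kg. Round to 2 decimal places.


Efficiency = (Q_useful / Q_fuel) * 100
Efficiency = (41429 / 52087) * 100
Efficiency = 0.7954 * 100 = 79.54%


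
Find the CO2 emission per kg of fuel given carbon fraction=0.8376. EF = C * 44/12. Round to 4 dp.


EF = C_frac * (M_CO2 / M_C)
EF = 0.8376 * (44/12)
EF = 0.8376 * 3.666667 = 3.0712 kg_CO2/kg_fuel


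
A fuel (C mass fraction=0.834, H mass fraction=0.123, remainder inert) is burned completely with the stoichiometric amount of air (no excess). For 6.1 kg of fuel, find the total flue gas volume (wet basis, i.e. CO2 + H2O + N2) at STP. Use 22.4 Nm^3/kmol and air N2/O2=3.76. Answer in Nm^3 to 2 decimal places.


Per kg fuel: CO2 = (C/12 kmol)*22.4 = (0.834/12)*22.4 = 1.55680 Nm^3
Per kg fuel: H2O = (H/2 kmol)*22.4 = (0.123/2)*22.4 = 1.37760 Nm^3
O2 needed per kg fuel = C/12 + H/4 = 0.834/12 + 0.123/4 = 0.10025000 kmol
Per kg fuel: N2 = O2*3.76*22.4 = 0.10025000*3.76*22.4 = 8.44346 Nm^3
Total per kg = 1.55680 + 1.37760 + 8.44346 = 11.37786 Nm^3
Total = 11.37786 * 6.1 = 69.40 Nm^3


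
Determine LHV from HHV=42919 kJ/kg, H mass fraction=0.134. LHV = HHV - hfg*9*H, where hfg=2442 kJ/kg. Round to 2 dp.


LHV = HHV - hfg * 9 * H
Water correction = 2442 * 9 * 0.134 = 2945.052 kJ/kg
LHV = 42919 - 2945.052 = 39973.95 kJ/kg


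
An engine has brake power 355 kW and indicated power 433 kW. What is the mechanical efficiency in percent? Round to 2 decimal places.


eta_mech = (BP / IP) * 100
Ratio = 355 / 433 = 0.8199
eta_mech = 0.8199 * 100 = 81.99%


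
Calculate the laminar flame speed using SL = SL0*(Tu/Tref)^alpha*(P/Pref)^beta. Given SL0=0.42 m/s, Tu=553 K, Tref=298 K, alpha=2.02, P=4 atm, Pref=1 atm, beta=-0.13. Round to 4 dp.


SL = SL0 * (Tu/Tref)^alpha * (P/Pref)^beta
T ratio = 553/298 = 1.85570470
(T ratio)^alpha = 1.85570470^2.02 = 3.486486
(P/Pref)^beta = 4^(-0.13) = 0.835088
SL = 0.42 * 3.486486 * 0.835088 = 1.2228 m/s


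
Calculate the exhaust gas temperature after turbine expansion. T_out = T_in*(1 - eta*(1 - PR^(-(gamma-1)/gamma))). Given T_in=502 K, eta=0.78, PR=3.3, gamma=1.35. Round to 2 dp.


T_out = T_in * (1 - eta * (1 - PR^(-(gamma-1)/gamma)))
Exponent = -(1.35-1)/1.35 = -0.25925926
PR^exp = 3.3^(-0.25925926) = 0.73378775
Factor = 1 - 0.78*(1 - 0.73378775) = 0.79235445
T_out = 502 * 0.79235445 = 397.76 K


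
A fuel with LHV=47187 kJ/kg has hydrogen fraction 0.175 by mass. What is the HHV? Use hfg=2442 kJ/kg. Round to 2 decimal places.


HHV = LHV + hfg * 9 * H
Water addition = 2442 * 9 * 0.175 = 3846.150 kJ/kg
HHV = 47187 + 3846.150 = 51033.15 kJ/kg


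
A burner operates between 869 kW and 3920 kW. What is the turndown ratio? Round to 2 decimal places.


TDR = Q_max / Q_min
TDR = 3920 / 869 = 4.51


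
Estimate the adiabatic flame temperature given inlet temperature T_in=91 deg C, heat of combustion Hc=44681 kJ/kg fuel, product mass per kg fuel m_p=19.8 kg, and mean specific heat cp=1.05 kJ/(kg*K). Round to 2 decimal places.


T_ad = T_in + Hc / (m_p * cp)
Denominator = 19.8 * 1.05 = 20.7900
Temperature rise = 44681 / 20.7900 = 2149.16 K
T_ad = 91 + 2149.16 = 2240.16 deg C


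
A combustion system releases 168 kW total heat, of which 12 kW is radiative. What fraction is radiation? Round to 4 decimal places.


f_rad = Q_rad / Q_total
f_rad = 12 / 168 = 0.0714


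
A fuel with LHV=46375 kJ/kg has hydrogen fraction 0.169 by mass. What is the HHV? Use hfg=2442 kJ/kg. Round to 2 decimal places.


HHV = LHV + hfg * 9 * H
Water addition = 2442 * 9 * 0.169 = 3714.282 kJ/kg
HHV = 46375 + 3714.282 = 50089.28 kJ/kg


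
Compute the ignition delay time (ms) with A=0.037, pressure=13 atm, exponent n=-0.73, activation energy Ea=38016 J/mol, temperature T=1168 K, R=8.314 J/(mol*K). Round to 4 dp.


tau = A * P^n * exp(Ea/(R*T))
P^n = 13^(-0.73) = 0.15375220
Ea/(R*T) = 38016/(8.314*1168) = 3.914836
exp(Ea/(R*T)) = 50.140840
tau = 0.037 * 0.15375220 * 50.140840 = 0.2852 ms


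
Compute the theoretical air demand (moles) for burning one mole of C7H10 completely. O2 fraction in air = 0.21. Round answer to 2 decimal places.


Balanced combustion: C7H10 + 9.5 O2 -> 7 CO2 + 5 H2O
O2 needed = C + H/4 = 7 + 10/4 = 9.50 moles
Air moles = O2 / 0.21 = 9.50 / 0.21 = 45.24 moles air


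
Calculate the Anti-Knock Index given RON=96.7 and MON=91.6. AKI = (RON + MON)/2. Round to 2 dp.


AKI = (RON + MON) / 2
AKI = (96.7 + 91.6) / 2
AKI = 188.3 / 2 = 94.15


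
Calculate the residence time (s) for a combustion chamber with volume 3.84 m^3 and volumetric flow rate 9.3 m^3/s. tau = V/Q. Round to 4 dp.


tau = V / Q_flow
tau = 3.84 / 9.3 = 0.4129 s


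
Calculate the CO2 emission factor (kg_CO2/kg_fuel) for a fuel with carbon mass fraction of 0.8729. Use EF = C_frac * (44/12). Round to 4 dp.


EF = C_frac * (M_CO2 / M_C)
EF = 0.8729 * (44/12)
EF = 0.8729 * 3.666667 = 3.2006 kg_CO2/kg_fuel


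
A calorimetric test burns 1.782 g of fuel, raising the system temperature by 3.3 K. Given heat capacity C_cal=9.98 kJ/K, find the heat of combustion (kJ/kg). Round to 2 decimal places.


Hc = C_cal * delta_T / m_fuel
Q_released = 9.98 * 3.3 = 32.9340 kJ
m_fuel = 1.782 g = 1.782/1000 kg = 0.001782 kg
Hc = 32.9340 / 0.001782 = 18481.48 kJ/kg


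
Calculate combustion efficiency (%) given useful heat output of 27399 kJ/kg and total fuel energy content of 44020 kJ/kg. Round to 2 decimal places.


Efficiency = (Q_useful / Q_fuel) * 100
Efficiency = (27399 / 44020) * 100
Efficiency = 0.6224 * 100 = 62.24%


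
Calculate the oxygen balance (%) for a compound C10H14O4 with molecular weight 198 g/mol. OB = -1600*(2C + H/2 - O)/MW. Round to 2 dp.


OB = -1600 * (2C + H/2 - O) / MW
Inner = 2*10 + 14/2 - 4 = 23.00
OB = -1600 * 23.00 / 198 = -185.86%


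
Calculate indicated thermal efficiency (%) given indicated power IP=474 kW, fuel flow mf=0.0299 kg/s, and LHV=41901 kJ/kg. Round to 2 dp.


eta_ith = (IP / (mf * LHV)) * 100
Denominator = 0.0299 * 41901 = 1252.8399 kW
eta_ith = (474 / 1252.8399) * 100 = 37.83%


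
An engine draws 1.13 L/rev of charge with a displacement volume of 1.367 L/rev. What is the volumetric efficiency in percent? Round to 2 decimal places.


eta_v = (V_actual / V_disp) * 100
Ratio = 1.13 / 1.367 = 0.8266
eta_v = 0.8266 * 100 = 82.66%


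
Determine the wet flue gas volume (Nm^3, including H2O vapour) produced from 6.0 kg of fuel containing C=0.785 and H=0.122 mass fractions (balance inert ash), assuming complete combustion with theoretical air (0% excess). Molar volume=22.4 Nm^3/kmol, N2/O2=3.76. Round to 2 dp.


Per kg fuel: CO2 = (C/12 kmol)*22.4 = (0.785/12)*22.4 = 1.46533 Nm^3
Per kg fuel: H2O = (H/2 kmol)*22.4 = (0.122/2)*22.4 = 1.36640 Nm^3
O2 needed per kg fuel = C/12 + H/4 = 0.785/12 + 0.122/4 = 0.09591667 kmol
Per kg fuel: N2 = O2*3.76*22.4 = 0.09591667*3.76*22.4 = 8.07849 Nm^3
Total per kg = 1.46533 + 1.36640 + 8.07849 = 10.91022 Nm^3
Total = 10.91022 * 6.0 = 65.46 Nm^3


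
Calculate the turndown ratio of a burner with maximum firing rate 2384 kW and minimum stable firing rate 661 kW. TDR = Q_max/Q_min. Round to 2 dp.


TDR = Q_max / Q_min
TDR = 2384 / 661 = 3.61


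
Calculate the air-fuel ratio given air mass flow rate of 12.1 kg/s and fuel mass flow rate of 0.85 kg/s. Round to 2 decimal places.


AFR = m_air / m_fuel
AFR = 12.1 / 0.85 = 14.24


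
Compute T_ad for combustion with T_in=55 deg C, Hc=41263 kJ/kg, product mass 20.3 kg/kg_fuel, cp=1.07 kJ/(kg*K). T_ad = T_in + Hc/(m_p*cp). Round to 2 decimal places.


T_ad = T_in + Hc / (m_p * cp)
Denominator = 20.3 * 1.07 = 21.7210
Temperature rise = 41263 / 21.7210 = 1899.68 K
T_ad = 55 + 1899.68 = 1954.68 deg C


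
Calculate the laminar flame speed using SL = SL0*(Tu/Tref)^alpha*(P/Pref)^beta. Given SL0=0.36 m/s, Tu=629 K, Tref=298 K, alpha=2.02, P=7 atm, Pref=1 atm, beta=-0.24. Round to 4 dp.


SL = SL0 * (Tu/Tref)^alpha * (P/Pref)^beta
T ratio = 629/298 = 2.11073826
(T ratio)^alpha = 2.11073826^2.02 = 4.522280
(P/Pref)^beta = 7^(-0.24) = 0.626869
SL = 0.36 * 4.522280 * 0.626869 = 1.0206 m/s


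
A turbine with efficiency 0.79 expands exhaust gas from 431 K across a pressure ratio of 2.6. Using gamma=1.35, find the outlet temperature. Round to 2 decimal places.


T_out = T_in * (1 - eta * (1 - PR^(-(gamma-1)/gamma)))
Exponent = -(1.35-1)/1.35 = -0.25925926
PR^exp = 2.6^(-0.25925926) = 0.78057442
Factor = 1 - 0.79*(1 - 0.78057442) = 0.82665379
T_out = 431 * 0.82665379 = 356.29 K


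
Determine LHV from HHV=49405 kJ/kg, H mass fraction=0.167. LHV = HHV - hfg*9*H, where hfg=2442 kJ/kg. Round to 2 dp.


LHV = HHV - hfg * 9 * H
Water correction = 2442 * 9 * 0.167 = 3670.326 kJ/kg
LHV = 49405 - 3670.326 = 45734.67 kJ/kg


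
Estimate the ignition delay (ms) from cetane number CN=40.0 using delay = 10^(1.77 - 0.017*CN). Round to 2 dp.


delay = 10^(1.77 - 0.017*CN)
Exponent = 1.77 - 0.017*40.0 = 1.0900
delay = 10^1.0900 = 12.30 ms


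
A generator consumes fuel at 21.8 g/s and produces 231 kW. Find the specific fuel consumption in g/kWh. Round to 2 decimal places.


SFC = (mf / BP) * 3600
Rate = 21.8 / 231 = 0.094372 g/(s*kW)
SFC = 0.094372 * 3600 = 339.74 g/kWh


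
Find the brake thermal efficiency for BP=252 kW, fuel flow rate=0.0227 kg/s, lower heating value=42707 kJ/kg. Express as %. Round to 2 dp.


eta_BTE = (BP / (mf * LHV)) * 100
Denominator = 0.0227 * 42707 = 969.4489 kW
eta_BTE = (252 / 969.4489) * 100 = 25.99%


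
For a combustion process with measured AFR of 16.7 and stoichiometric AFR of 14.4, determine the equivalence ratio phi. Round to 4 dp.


phi = AFR_stoich / AFR_actual
phi = 14.4 / 16.7 = 0.8623


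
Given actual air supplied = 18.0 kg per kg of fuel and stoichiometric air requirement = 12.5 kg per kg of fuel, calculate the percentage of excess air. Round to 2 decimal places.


Excess air = actual - stoichiometric = 18.0 - 12.5 = 5.50 kg/kg fuel
Excess air % = (excess / stoich) * 100 = (5.50 / 12.5) * 100 = 44.00%


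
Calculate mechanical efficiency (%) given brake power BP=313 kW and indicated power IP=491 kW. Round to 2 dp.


eta_mech = (BP / IP) * 100
Ratio = 313 / 491 = 0.6375
eta_mech = 0.6375 * 100 = 63.75%


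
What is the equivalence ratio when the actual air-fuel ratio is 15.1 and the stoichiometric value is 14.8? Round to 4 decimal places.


phi = AFR_stoich / AFR_actual
phi = 14.8 / 15.1 = 0.9801


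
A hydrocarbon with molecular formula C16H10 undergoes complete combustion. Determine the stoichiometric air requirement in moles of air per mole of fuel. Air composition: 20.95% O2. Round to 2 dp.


Balanced combustion: C16H10 + 18.5 O2 -> 16 CO2 + 5 H2O
O2 needed = C + H/4 = 16 + 10/4 = 18.50 moles
Air moles = O2 / 0.2095 = 18.50 / 0.2095 = 88.31 moles air


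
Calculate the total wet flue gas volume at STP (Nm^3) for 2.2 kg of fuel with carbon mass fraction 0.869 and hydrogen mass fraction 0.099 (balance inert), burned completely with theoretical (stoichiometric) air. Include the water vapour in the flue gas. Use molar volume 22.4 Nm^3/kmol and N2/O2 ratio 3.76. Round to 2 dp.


Per kg fuel: CO2 = (C/12 kmol)*22.4 = (0.869/12)*22.4 = 1.62213 Nm^3
Per kg fuel: H2O = (H/2 kmol)*22.4 = (0.099/2)*22.4 = 1.10880 Nm^3
O2 needed per kg fuel = C/12 + H/4 = 0.869/12 + 0.099/4 = 0.09716667 kmol
Per kg fuel: N2 = O2*3.76*22.4 = 0.09716667*3.76*22.4 = 8.18377 Nm^3
Total per kg = 1.62213 + 1.10880 + 8.18377 = 10.91470 Nm^3
Total = 10.91470 * 2.2 = 24.01 Nm^3


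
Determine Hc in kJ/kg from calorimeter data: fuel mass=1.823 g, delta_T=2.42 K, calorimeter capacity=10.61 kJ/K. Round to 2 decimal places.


Hc = C_cal * delta_T / m_fuel
Q_released = 10.61 * 2.42 = 25.6762 kJ
m_fuel = 1.823 g = 1.823/1000 kg = 0.001823 kg
Hc = 25.6762 / 0.001823 = 14084.59 kJ/kg


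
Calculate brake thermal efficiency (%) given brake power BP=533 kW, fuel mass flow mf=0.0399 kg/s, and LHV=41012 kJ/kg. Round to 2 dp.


eta_BTE = (BP / (mf * LHV)) * 100
Denominator = 0.0399 * 41012 = 1636.3788 kW
eta_BTE = (533 / 1636.3788) * 100 = 32.57%


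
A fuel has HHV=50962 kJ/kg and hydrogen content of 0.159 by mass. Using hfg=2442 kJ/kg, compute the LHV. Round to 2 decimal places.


LHV = HHV - hfg * 9 * H
Water correction = 2442 * 9 * 0.159 = 3494.502 kJ/kg
LHV = 50962 - 3494.502 = 47467.50 kJ/kg


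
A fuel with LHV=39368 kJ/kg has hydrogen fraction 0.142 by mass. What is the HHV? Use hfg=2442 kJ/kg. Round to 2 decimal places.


HHV = LHV + hfg * 9 * H
Water addition = 2442 * 9 * 0.142 = 3120.876 kJ/kg
HHV = 39368 + 3120.876 = 42488.88 kJ/kg


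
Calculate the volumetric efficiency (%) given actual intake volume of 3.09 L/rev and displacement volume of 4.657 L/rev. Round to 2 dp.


eta_v = (V_actual / V_disp) * 100
Ratio = 3.09 / 4.657 = 0.6635
eta_v = 0.6635 * 100 = 66.35%


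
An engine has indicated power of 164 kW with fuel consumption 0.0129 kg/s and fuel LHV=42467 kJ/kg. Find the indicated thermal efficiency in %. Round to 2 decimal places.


eta_ith = (IP / (mf * LHV)) * 100
Denominator = 0.0129 * 42467 = 547.8243 kW
eta_ith = (164 / 547.8243) * 100 = 29.94%


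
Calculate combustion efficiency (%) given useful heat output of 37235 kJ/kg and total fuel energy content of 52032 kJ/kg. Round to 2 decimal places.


Efficiency = (Q_useful / Q_fuel) * 100
Efficiency = (37235 / 52032) * 100
Efficiency = 0.7156 * 100 = 71.56%


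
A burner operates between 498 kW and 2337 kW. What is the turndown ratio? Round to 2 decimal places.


TDR = Q_max / Q_min
TDR = 2337 / 498 = 4.69


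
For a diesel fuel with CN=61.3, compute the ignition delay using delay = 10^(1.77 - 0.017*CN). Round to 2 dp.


delay = 10^(1.77 - 0.017*CN)
Exponent = 1.77 - 0.017*61.3 = 0.7279
delay = 10^0.7279 = 5.34 ms


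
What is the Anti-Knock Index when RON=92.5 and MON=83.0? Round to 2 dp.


AKI = (RON + MON) / 2
AKI = (92.5 + 83.0) / 2
AKI = 175.5 / 2 = 87.75


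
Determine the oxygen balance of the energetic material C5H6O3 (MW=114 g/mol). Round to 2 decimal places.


OB = -1600 * (2C + H/2 - O) / MW
Inner = 2*5 + 6/2 - 3 = 10.00
OB = -1600 * 10.00 / 114 = -140.35%


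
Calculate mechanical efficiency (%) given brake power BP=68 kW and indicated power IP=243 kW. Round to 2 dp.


eta_mech = (BP / IP) * 100
Ratio = 68 / 243 = 0.2798
eta_mech = 0.2798 * 100 = 27.98%


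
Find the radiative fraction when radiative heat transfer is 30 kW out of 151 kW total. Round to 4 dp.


f_rad = Q_rad / Q_total
f_rad = 30 / 151 = 0.1987


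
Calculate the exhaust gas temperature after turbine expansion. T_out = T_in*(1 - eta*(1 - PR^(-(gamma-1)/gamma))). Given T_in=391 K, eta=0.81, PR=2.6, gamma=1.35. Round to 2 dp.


T_out = T_in * (1 - eta * (1 - PR^(-(gamma-1)/gamma)))
Exponent = -(1.35-1)/1.35 = -0.25925926
PR^exp = 2.6^(-0.25925926) = 0.78057442
Factor = 1 - 0.81*(1 - 0.78057442) = 0.82226528
T_out = 391 * 0.82226528 = 321.51 K


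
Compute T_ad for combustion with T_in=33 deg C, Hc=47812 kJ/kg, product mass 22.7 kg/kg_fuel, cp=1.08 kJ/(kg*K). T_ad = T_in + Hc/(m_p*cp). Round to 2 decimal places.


T_ad = T_in + Hc / (m_p * cp)
Denominator = 22.7 * 1.08 = 24.5160
Temperature rise = 47812 / 24.5160 = 1950.24 K
T_ad = 33 + 1950.24 = 1983.24 deg C


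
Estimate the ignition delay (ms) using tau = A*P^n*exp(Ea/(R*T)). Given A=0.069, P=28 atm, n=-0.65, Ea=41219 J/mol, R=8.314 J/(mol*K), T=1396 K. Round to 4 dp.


tau = A * P^n * exp(Ea/(R*T))
P^n = 28^(-0.65) = 0.11464293
Ea/(R*T) = 41219/(8.314*1396) = 3.551420
exp(Ea/(R*T)) = 34.862781
tau = 0.069 * 0.11464293 * 34.862781 = 0.2758 ms


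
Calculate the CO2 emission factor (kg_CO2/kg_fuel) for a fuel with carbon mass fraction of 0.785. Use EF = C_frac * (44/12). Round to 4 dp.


EF = C_frac * (M_CO2 / M_C)
EF = 0.785 * (44/12)
EF = 0.785 * 3.666667 = 2.8783 kg_CO2/kg_fuel


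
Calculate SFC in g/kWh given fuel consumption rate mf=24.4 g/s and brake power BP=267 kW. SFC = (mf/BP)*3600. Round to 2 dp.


SFC = (mf / BP) * 3600
Rate = 24.4 / 267 = 0.091386 g/(s*kW)
SFC = 0.091386 * 3600 = 328.99 g/kWh


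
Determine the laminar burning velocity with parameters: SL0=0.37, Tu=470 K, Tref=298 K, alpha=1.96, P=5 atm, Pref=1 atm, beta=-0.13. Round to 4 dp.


SL = SL0 * (Tu/Tref)^alpha * (P/Pref)^beta
T ratio = 470/298 = 1.57718121
(T ratio)^alpha = 1.57718121^1.96 = 2.442575
(P/Pref)^beta = 5^(-0.13) = 0.811211
SL = 0.37 * 2.442575 * 0.811211 = 0.7331 m/s


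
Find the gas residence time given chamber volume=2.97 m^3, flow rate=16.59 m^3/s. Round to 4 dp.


tau = V / Q_flow
tau = 2.97 / 16.59 = 0.1790 s


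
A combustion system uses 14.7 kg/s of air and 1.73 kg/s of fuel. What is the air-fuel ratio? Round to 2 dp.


AFR = m_air / m_fuel
AFR = 14.7 / 1.73 = 8.50


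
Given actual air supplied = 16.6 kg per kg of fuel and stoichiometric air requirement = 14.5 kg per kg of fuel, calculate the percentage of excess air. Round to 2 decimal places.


Excess air = actual - stoichiometric = 16.6 - 14.5 = 2.10 kg/kg fuel
Excess air % = (excess / stoich) * 100 = (2.10 / 14.5) * 100 = 14.48%


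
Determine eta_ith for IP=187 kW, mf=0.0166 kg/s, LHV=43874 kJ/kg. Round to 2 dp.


eta_ith = (IP / (mf * LHV)) * 100
Denominator = 0.0166 * 43874 = 728.3084 kW
eta_ith = (187 / 728.3084) * 100 = 25.68%


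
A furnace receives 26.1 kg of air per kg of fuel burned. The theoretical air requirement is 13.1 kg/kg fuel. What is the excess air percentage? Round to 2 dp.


Excess air = actual - stoichiometric = 26.1 - 13.1 = 13.00 kg/kg fuel
Excess air % = (excess / stoich) * 100 = (13.00 / 13.1) * 100 = 99.24%


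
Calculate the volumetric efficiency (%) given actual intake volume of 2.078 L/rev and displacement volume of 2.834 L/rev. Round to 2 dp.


eta_v = (V_actual / V_disp) * 100
Ratio = 2.078 / 2.834 = 0.7332
eta_v = 0.7332 * 100 = 73.32%


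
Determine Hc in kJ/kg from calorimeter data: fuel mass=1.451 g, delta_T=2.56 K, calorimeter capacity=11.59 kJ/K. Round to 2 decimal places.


Hc = C_cal * delta_T / m_fuel
Q_released = 11.59 * 2.56 = 29.6704 kJ
m_fuel = 1.451 g = 1.451/1000 kg = 0.001451 kg
Hc = 29.6704 / 0.001451 = 20448.24 kJ/kg


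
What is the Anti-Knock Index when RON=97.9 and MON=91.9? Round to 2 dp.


AKI = (RON + MON) / 2
AKI = (97.9 + 91.9) / 2
AKI = 189.8 / 2 = 94.90


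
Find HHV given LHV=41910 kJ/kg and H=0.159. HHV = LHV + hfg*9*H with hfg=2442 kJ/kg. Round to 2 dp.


HHV = LHV + hfg * 9 * H
Water addition = 2442 * 9 * 0.159 = 3494.502 kJ/kg
HHV = 41910 + 3494.502 = 45404.50 kJ/kg


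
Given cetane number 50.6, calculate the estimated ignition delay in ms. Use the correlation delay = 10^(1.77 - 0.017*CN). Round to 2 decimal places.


delay = 10^(1.77 - 0.017*CN)
Exponent = 1.77 - 0.017*50.6 = 0.9098
delay = 10^0.9098 = 8.12 ms


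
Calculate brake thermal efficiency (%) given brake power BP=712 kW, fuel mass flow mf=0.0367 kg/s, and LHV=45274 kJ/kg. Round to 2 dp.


eta_BTE = (BP / (mf * LHV)) * 100
Denominator = 0.0367 * 45274 = 1661.5558 kW
eta_BTE = (712 / 1661.5558) * 100 = 42.85%


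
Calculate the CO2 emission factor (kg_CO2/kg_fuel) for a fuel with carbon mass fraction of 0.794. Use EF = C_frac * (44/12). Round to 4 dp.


EF = C_frac * (M_CO2 / M_C)
EF = 0.794 * (44/12)
EF = 0.794 * 3.666667 = 2.9113 kg_CO2/kg_fuel


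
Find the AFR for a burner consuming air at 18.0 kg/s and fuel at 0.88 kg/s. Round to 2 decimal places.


AFR = m_air / m_fuel
AFR = 18.0 / 0.88 = 20.45


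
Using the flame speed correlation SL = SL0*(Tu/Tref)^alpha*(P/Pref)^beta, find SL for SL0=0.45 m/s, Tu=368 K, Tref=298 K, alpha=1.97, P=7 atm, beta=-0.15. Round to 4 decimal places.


SL = SL0 * (Tu/Tref)^alpha * (P/Pref)^beta
T ratio = 368/298 = 1.23489933
(T ratio)^alpha = 1.23489933^1.97 = 1.515354
(P/Pref)^beta = 7^(-0.15) = 0.746853
SL = 0.45 * 1.515354 * 0.746853 = 0.5093 m/s


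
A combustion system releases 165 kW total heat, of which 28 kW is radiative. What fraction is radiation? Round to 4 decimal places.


f_rad = Q_rad / Q_total
f_rad = 28 / 165 = 0.1697


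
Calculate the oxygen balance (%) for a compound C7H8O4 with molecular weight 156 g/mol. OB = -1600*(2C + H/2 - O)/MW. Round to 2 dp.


OB = -1600 * (2C + H/2 - O) / MW
Inner = 2*7 + 8/2 - 4 = 14.00
OB = -1600 * 14.00 / 156 = -143.59%


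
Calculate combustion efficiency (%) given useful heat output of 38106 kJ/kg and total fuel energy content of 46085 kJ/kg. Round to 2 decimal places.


Efficiency = (Q_useful / Q_fuel) * 100
Efficiency = (38106 / 46085) * 100
Efficiency = 0.8269 * 100 = 82.69%


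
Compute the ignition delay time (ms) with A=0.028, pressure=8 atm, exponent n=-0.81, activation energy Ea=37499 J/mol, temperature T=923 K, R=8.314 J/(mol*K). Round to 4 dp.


tau = A * P^n * exp(Ea/(R*T))
P^n = 8^(-0.81) = 0.18556545
Ea/(R*T) = 37499/(8.314*923) = 4.886613
exp(Ea/(R*T)) = 132.504051
tau = 0.028 * 0.18556545 * 132.504051 = 0.6885 ms


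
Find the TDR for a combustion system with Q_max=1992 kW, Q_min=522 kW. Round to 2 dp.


TDR = Q_max / Q_min
TDR = 1992 / 522 = 3.82


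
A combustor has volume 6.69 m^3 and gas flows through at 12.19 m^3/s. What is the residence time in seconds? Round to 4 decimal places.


tau = V / Q_flow
tau = 6.69 / 12.19 = 0.5488 s


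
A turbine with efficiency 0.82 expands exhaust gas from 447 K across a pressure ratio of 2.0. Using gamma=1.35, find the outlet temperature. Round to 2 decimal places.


T_out = T_in * (1 - eta * (1 - PR^(-(gamma-1)/gamma)))
Exponent = -(1.35-1)/1.35 = -0.25925926
PR^exp = 2.0^(-0.25925926) = 0.83551680
Factor = 1 - 0.82*(1 - 0.83551680) = 0.86512378
T_out = 447 * 0.86512378 = 386.71 K


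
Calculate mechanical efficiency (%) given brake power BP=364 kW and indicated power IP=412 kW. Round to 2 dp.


eta_mech = (BP / IP) * 100
Ratio = 364 / 412 = 0.8835
eta_mech = 0.8835 * 100 = 88.35%


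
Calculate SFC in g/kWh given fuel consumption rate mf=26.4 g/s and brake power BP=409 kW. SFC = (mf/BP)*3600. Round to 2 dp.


SFC = (mf / BP) * 3600
Rate = 26.4 / 409 = 0.064548 g/(s*kW)
SFC = 0.064548 * 3600 = 232.37 g/kWh


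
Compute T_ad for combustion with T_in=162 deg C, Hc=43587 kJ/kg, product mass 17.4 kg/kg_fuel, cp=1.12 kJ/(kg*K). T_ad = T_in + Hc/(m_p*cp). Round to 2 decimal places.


T_ad = T_in + Hc / (m_p * cp)
Denominator = 17.4 * 1.12 = 19.4880
Temperature rise = 43587 / 19.4880 = 2236.61 K
T_ad = 162 + 2236.61 = 2398.61 deg C


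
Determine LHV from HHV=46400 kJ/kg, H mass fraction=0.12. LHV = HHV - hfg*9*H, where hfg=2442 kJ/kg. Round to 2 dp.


LHV = HHV - hfg * 9 * H
Water correction = 2442 * 9 * 0.12 = 2637.360 kJ/kg
LHV = 46400 - 2637.360 = 43762.64 kJ/kg


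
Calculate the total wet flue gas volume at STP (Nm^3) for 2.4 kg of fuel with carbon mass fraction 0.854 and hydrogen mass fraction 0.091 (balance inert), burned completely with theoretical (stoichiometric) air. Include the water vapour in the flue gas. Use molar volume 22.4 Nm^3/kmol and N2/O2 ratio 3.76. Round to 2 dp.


Per kg fuel: CO2 = (C/12 kmol)*22.4 = (0.854/12)*22.4 = 1.59413 Nm^3
Per kg fuel: H2O = (H/2 kmol)*22.4 = (0.091/2)*22.4 = 1.01920 Nm^3
O2 needed per kg fuel = C/12 + H/4 = 0.854/12 + 0.091/4 = 0.09391667 kmol
Per kg fuel: N2 = O2*3.76*22.4 = 0.09391667*3.76*22.4 = 7.91004 Nm^3
Total per kg = 1.59413 + 1.01920 + 7.91004 = 10.52337 Nm^3
Total = 10.52337 * 2.4 = 25.26 Nm^3


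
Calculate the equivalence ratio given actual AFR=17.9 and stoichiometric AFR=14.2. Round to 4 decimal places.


phi = AFR_stoich / AFR_actual
phi = 14.2 / 17.9 = 0.7933


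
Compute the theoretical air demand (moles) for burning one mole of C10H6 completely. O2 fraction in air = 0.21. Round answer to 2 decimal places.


Balanced combustion: C10H6 + 11.5 O2 -> 10 CO2 + 3 H2O
O2 needed = C + H/4 = 10 + 6/4 = 11.50 moles
Air moles = O2 / 0.21 = 11.50 / 0.21 = 54.76 moles air


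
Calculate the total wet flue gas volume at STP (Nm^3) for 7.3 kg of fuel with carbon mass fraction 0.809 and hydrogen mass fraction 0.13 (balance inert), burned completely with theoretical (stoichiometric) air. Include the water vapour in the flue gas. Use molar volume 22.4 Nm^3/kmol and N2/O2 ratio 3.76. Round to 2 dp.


Per kg fuel: CO2 = (C/12 kmol)*22.4 = (0.809/12)*22.4 = 1.51013 Nm^3
Per kg fuel: H2O = (H/2 kmol)*22.4 = (0.13/2)*22.4 = 1.45600 Nm^3
O2 needed per kg fuel = C/12 + H/4 = 0.809/12 + 0.13/4 = 0.09991667 kmol
Per kg fuel: N2 = O2*3.76*22.4 = 0.09991667*3.76*22.4 = 8.41538 Nm^3
Total per kg = 1.51013 + 1.45600 + 8.41538 = 11.38151 Nm^3
Total = 11.38151 * 7.3 = 83.09 Nm^3


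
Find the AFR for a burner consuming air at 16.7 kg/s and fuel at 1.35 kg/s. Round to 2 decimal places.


AFR = m_air / m_fuel
AFR = 16.7 / 1.35 = 12.37


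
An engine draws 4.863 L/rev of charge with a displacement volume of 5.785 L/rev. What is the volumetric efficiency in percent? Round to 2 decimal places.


eta_v = (V_actual / V_disp) * 100
Ratio = 4.863 / 5.785 = 0.8406
eta_v = 0.8406 * 100 = 84.06%


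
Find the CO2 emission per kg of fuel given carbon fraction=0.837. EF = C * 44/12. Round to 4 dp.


EF = C_frac * (M_CO2 / M_C)
EF = 0.837 * (44/12)
EF = 0.837 * 3.666667 = 3.0690 kg_CO2/kg_fuel


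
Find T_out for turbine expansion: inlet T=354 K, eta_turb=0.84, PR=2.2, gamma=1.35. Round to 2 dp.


T_out = T_in * (1 - eta * (1 - PR^(-(gamma-1)/gamma)))
Exponent = -(1.35-1)/1.35 = -0.25925926
PR^exp = 2.2^(-0.25925926) = 0.81512413
Factor = 1 - 0.84*(1 - 0.81512413) = 0.84470427
T_out = 354 * 0.84470427 = 299.03 K


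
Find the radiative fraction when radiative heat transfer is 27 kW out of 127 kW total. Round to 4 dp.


f_rad = Q_rad / Q_total
f_rad = 27 / 127 = 0.2126


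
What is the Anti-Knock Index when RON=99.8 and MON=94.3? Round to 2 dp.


AKI = (RON + MON) / 2
AKI = (99.8 + 94.3) / 2
AKI = 194.1 / 2 = 97.05


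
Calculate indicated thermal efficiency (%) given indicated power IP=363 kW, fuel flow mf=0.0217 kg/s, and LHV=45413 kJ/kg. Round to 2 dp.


eta_ith = (IP / (mf * LHV)) * 100
Denominator = 0.0217 * 45413 = 985.4621 kW
eta_ith = (363 / 985.4621) * 100 = 36.84%


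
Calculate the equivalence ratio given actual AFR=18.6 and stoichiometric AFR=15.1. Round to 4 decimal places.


phi = AFR_stoich / AFR_actual
phi = 15.1 / 18.6 = 0.8118


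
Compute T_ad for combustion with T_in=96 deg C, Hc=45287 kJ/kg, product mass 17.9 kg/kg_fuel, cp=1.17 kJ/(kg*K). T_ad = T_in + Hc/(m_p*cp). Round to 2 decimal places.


T_ad = T_in + Hc / (m_p * cp)
Denominator = 17.9 * 1.17 = 20.9430
Temperature rise = 45287 / 20.9430 = 2162.39 K
T_ad = 96 + 2162.39 = 2258.39 deg C


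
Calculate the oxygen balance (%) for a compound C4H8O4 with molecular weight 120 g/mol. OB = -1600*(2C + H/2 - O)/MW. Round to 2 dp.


OB = -1600 * (2C + H/2 - O) / MW
Inner = 2*4 + 8/2 - 4 = 8.00
OB = -1600 * 8.00 / 120 = -106.67%


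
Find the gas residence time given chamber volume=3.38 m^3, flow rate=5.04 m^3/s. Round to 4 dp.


tau = V / Q_flow
tau = 3.38 / 5.04 = 0.6706 s


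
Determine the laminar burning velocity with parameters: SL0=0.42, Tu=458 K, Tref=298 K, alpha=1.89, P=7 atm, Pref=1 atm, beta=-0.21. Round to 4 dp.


SL = SL0 * (Tu/Tref)^alpha * (P/Pref)^beta
T ratio = 458/298 = 1.53691275
(T ratio)^alpha = 1.53691275^1.89 = 2.253030
(P/Pref)^beta = 7^(-0.21) = 0.664553
SL = 0.42 * 2.253030 * 0.664553 = 0.6288 m/s


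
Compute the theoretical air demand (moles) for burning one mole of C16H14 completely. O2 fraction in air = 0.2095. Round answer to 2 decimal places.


Balanced combustion: C16H14 + 19.5 O2 -> 16 CO2 + 7 H2O
O2 needed = C + H/4 = 16 + 14/4 = 19.50 moles
Air moles = O2 / 0.2095 = 19.50 / 0.2095 = 93.08 moles air


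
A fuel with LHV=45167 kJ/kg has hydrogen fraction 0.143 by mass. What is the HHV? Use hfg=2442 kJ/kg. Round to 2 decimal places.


HHV = LHV + hfg * 9 * H
Water addition = 2442 * 9 * 0.143 = 3142.854 kJ/kg
HHV = 45167 + 3142.854 = 48309.85 kJ/kg


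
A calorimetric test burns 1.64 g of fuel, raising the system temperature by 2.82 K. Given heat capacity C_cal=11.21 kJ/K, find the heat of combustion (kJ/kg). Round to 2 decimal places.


Hc = C_cal * delta_T / m_fuel
Q_released = 11.21 * 2.82 = 31.6122 kJ
m_fuel = 1.64 g = 1.64/1000 kg = 0.001640 kg
Hc = 31.6122 / 0.001640 = 19275.73 kJ/kg


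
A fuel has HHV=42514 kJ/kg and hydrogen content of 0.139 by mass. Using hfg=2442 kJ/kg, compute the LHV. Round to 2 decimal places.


LHV = HHV - hfg * 9 * H
Water correction = 2442 * 9 * 0.139 = 3054.942 kJ/kg
LHV = 42514 - 3054.942 = 39459.06 kJ/kg


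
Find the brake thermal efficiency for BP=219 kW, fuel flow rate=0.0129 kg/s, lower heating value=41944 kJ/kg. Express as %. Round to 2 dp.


eta_BTE = (BP / (mf * LHV)) * 100
Denominator = 0.0129 * 41944 = 541.0776 kW
eta_BTE = (219 / 541.0776) * 100 = 40.47%


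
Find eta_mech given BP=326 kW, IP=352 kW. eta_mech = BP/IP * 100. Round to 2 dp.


eta_mech = (BP / IP) * 100
Ratio = 326 / 352 = 0.9261
eta_mech = 0.9261 * 100 = 92.61%


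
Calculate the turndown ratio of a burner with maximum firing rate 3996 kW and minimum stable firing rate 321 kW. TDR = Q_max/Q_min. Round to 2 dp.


TDR = Q_max / Q_min
TDR = 3996 / 321 = 12.45


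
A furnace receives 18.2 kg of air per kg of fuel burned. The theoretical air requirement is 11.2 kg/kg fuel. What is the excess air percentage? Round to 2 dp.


Excess air = actual - stoichiometric = 18.2 - 11.2 = 7.00 kg/kg fuel
Excess air % = (excess / stoich) * 100 = (7.00 / 11.2) * 100 = 62.50%


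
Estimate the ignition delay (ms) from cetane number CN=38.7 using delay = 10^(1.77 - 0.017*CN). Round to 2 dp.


delay = 10^(1.77 - 0.017*CN)
Exponent = 1.77 - 0.017*38.7 = 1.1121
delay = 10^1.1121 = 12.94 ms


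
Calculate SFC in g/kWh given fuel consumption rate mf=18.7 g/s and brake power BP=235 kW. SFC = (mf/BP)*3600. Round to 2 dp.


SFC = (mf / BP) * 3600
Rate = 18.7 / 235 = 0.079574 g/(s*kW)
SFC = 0.079574 * 3600 = 286.47 g/kWh


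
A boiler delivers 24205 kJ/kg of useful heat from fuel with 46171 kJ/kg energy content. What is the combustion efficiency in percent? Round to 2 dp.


Efficiency = (Q_useful / Q_fuel) * 100
Efficiency = (24205 / 46171) * 100
Efficiency = 0.5242 * 100 = 52.42%


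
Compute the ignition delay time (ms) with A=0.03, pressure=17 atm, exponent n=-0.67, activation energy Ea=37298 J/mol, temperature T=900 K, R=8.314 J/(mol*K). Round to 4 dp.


tau = A * P^n * exp(Ea/(R*T))
P^n = 17^(-0.67) = 0.14983015
Ea/(R*T) = 37298/(8.314*900) = 4.984631
exp(Ea/(R*T)) = 146.149637
tau = 0.03 * 0.14983015 * 146.149637 = 0.6569 ms


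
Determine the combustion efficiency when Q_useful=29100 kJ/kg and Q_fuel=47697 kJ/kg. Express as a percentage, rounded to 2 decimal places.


Efficiency = (Q_useful / Q_fuel) * 100
Efficiency = (29100 / 47697) * 100
Efficiency = 0.6101 * 100 = 61.01%


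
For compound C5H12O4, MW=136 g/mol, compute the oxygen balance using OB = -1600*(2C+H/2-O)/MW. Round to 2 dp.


OB = -1600 * (2C + H/2 - O) / MW
Inner = 2*5 + 12/2 - 4 = 12.00
OB = -1600 * 12.00 / 136 = -141.18%


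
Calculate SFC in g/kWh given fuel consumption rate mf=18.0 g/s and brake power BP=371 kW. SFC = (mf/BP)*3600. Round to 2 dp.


SFC = (mf / BP) * 3600
Rate = 18.0 / 371 = 0.048518 g/(s*kW)
SFC = 0.048518 * 3600 = 174.66 g/kWh


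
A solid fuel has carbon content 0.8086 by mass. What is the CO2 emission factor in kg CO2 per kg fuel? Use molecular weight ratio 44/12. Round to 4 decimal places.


EF = C_frac * (M_CO2 / M_C)
EF = 0.8086 * (44/12)
EF = 0.8086 * 3.666667 = 2.9649 kg_CO2/kg_fuel


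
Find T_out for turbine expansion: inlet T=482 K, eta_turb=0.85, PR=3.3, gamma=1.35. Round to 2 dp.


T_out = T_in * (1 - eta * (1 - PR^(-(gamma-1)/gamma)))
Exponent = -(1.35-1)/1.35 = -0.25925926
PR^exp = 3.3^(-0.25925926) = 0.73378775
Factor = 1 - 0.85*(1 - 0.73378775) = 0.77371959
T_out = 482 * 0.77371959 = 372.93 K


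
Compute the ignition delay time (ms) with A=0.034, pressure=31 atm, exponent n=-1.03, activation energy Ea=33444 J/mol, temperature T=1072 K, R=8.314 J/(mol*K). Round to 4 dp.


tau = A * P^n * exp(Ea/(R*T))
P^n = 31^(-1.03) = 0.02910030
Ea/(R*T) = 33444/(8.314*1072) = 3.752437
exp(Ea/(R*T)) = 42.624832
tau = 0.034 * 0.02910030 * 42.624832 = 0.0422 ms


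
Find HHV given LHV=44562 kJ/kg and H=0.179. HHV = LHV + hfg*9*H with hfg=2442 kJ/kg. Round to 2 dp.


HHV = LHV + hfg * 9 * H
Water addition = 2442 * 9 * 0.179 = 3934.062 kJ/kg
HHV = 44562 + 3934.062 = 48496.06 kJ/kg


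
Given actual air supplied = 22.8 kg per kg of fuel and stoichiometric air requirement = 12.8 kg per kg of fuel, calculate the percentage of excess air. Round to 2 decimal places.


Excess air = actual - stoichiometric = 22.8 - 12.8 = 10.00 kg/kg fuel
Excess air % = (excess / stoich) * 100 = (10.00 / 12.8) * 100 = 78.13%


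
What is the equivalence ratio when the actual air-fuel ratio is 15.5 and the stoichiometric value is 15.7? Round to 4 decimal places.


phi = AFR_stoich / AFR_actual
phi = 15.7 / 15.5 = 1.0129


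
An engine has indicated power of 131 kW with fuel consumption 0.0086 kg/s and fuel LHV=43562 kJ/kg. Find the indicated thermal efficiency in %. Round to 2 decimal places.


eta_ith = (IP / (mf * LHV)) * 100
Denominator = 0.0086 * 43562 = 374.6332 kW
eta_ith = (131 / 374.6332) * 100 = 34.97%


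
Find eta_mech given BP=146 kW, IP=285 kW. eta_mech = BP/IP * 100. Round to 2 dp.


eta_mech = (BP / IP) * 100
Ratio = 146 / 285 = 0.5123
eta_mech = 0.5123 * 100 = 51.23%


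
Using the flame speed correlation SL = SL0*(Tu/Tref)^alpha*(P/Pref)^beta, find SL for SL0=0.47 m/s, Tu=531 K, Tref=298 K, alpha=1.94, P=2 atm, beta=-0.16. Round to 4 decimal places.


SL = SL0 * (Tu/Tref)^alpha * (P/Pref)^beta
T ratio = 531/298 = 1.78187919
(T ratio)^alpha = 1.78187919^1.94 = 3.066930
(P/Pref)^beta = 2^(-0.16) = 0.895025
SL = 0.47 * 3.066930 * 0.895025 = 1.2901 m/s


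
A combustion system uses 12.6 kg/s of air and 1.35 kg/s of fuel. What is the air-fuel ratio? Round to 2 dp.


AFR = m_air / m_fuel
AFR = 12.6 / 1.35 = 9.33


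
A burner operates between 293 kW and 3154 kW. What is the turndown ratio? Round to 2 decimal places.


TDR = Q_max / Q_min
TDR = 3154 / 293 = 10.76


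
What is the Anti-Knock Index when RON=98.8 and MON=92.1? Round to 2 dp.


AKI = (RON + MON) / 2
AKI = (98.8 + 92.1) / 2
AKI = 190.9 / 2 = 95.45


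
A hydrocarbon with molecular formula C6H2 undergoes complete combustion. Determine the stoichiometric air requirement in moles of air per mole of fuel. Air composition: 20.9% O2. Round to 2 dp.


Balanced combustion: C6H2 + 6.5 O2 -> 6 CO2 + 1 H2O
O2 needed = C + H/4 = 6 + 2/4 = 6.50 moles
Air moles = O2 / 0.209 = 6.50 / 0.209 = 31.10 moles air


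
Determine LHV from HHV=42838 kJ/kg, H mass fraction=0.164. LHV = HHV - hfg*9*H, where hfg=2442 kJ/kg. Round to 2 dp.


LHV = HHV - hfg * 9 * H
Water correction = 2442 * 9 * 0.164 = 3604.392 kJ/kg
LHV = 42838 - 3604.392 = 39233.61 kJ/kg


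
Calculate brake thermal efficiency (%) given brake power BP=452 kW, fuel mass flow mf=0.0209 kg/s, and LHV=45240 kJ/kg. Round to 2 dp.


eta_BTE = (BP / (mf * LHV)) * 100
Denominator = 0.0209 * 45240 = 945.5160 kW
eta_BTE = (452 / 945.5160) * 100 = 47.80%


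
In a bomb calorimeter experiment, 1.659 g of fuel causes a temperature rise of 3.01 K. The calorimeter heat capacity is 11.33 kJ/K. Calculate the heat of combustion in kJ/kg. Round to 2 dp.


Hc = C_cal * delta_T / m_fuel
Q_released = 11.33 * 3.01 = 34.1033 kJ
m_fuel = 1.659 g = 1.659/1000 kg = 0.001659 kg
Hc = 34.1033 / 0.001659 = 20556.54 kJ/kg


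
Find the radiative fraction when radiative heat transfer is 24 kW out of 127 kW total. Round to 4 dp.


f_rad = Q_rad / Q_total
f_rad = 24 / 127 = 0.1890


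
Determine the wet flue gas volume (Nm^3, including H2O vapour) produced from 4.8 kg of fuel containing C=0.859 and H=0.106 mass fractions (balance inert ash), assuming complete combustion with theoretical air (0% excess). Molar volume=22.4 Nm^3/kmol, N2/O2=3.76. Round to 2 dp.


Per kg fuel: CO2 = (C/12 kmol)*22.4 = (0.859/12)*22.4 = 1.60347 Nm^3
Per kg fuel: H2O = (H/2 kmol)*22.4 = (0.106/2)*22.4 = 1.18720 Nm^3
O2 needed per kg fuel = C/12 + H/4 = 0.859/12 + 0.106/4 = 0.09808333 kmol
Per kg fuel: N2 = O2*3.76*22.4 = 0.09808333*3.76*22.4 = 8.26097 Nm^3
Total per kg = 1.60347 + 1.18720 + 8.26097 = 11.05164 Nm^3
Total = 11.05164 * 4.8 = 53.05 Nm^3


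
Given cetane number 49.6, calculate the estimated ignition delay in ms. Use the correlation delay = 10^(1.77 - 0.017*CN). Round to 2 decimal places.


delay = 10^(1.77 - 0.017*CN)
Exponent = 1.77 - 0.017*49.6 = 0.9268
delay = 10^0.9268 = 8.45 ms
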